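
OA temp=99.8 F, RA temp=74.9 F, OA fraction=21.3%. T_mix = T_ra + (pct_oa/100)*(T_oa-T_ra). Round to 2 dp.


T_mix = 74.9 + (21.3/100)*(99.8-74.9) = 80.20 F

80.20 F


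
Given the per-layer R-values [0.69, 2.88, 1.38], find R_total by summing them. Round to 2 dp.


R_total = 0.69 + 2.88 + 1.38 = 4.95

4.95


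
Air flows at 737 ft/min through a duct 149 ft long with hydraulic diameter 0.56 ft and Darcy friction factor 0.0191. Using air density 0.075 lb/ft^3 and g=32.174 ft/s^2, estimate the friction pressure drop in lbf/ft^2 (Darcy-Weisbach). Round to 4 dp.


v_fps = 737/60 = 12.2833 ft/s
dp = 0.0191*(149/0.56)*0.075*12.2833^2/(2*32.174) = 0.8937 lbf/ft^2

0.8937 lbf/ft^2


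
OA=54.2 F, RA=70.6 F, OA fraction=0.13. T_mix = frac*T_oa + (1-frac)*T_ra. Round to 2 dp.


T_mix = 0.13*54.2 + 0.87*70.6 = 68.47 F

68.47 F


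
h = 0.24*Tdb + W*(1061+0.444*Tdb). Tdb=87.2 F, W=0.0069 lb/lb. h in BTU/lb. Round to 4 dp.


h = 0.24*87.2 + 0.0069*(1061+0.444*87.2) = 28.5160 BTU/lb

28.5160 BTU/lb


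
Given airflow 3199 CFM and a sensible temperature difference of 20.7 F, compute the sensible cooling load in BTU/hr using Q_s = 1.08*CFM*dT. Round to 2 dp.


Q = 1.08 * 3199 * 20.7 = 71516.84 BTU/hr

71516.84 BTU/hr


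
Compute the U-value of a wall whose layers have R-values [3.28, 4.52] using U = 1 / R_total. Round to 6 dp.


R_total = 3.28 + 4.52 = 7.80
U = 1/7.80 = 0.128205

0.128205


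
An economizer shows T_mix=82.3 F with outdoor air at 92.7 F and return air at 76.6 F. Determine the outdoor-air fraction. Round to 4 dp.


frac = (82.3 - 76.6) / (92.7 - 76.6) = 0.3540

0.3540


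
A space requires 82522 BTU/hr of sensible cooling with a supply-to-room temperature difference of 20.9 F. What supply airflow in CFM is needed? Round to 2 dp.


CFM = 82522 / (1.08 * 20.9) = 3655.95

3655.95 CFM


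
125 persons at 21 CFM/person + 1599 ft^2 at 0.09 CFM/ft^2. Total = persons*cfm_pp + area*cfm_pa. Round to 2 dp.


Total = 125*21 + 1599*0.09 = 2768.91 CFM

2768.91 CFM


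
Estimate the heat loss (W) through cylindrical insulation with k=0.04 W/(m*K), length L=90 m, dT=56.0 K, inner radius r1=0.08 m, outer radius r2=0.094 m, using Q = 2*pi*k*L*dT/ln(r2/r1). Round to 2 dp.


Q = 2*pi*0.04*90*56.0/ln(0.094/0.08) = 7854.56 W

7854.56 W


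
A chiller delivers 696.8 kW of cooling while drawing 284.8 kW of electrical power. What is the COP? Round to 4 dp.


COP = 696.8 / 284.8 = 2.4466

2.4466


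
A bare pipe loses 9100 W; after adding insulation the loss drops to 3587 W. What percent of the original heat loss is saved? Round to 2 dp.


Savings = ((9100-3587)/9100)*100 = 60.58 %

60.58 %


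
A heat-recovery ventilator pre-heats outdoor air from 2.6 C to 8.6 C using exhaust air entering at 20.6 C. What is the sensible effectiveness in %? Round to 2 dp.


eff = (8.6-2.6)/(20.6-2.6)*100 = 33.33 %

33.33 %


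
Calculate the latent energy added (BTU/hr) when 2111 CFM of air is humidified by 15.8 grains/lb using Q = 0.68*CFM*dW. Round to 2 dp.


Q = 0.68 * 2111 * 15.8 = 22680.58 BTU/hr

22680.58 BTU/hr


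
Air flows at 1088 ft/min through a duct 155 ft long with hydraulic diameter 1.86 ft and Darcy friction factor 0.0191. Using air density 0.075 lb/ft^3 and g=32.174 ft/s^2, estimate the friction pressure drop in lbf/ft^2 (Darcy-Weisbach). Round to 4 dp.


v_fps = 1088/60 = 18.1333 ft/s
dp = 0.0191*(155/1.86)*0.075*18.1333^2/(2*32.174) = 0.6100 lbf/ft^2

0.6100 lbf/ft^2


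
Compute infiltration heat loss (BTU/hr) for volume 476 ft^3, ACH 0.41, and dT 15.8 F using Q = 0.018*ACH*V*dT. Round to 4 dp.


Q = 0.018 * 0.41 * 476 * 15.8 = 55.5035 BTU/hr

55.5035 BTU/hr


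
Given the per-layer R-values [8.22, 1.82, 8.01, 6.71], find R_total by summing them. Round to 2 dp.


R_total = 8.22 + 1.82 + 8.01 + 6.71 = 24.76

24.76


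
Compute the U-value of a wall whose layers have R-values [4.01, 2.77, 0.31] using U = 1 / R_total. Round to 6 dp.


R_total = 4.01 + 2.77 + 0.31 = 7.09
U = 1/7.09 = 0.141044

0.141044


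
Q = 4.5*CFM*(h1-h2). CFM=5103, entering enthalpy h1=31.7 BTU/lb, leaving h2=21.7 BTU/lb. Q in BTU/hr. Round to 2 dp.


Q = 4.5 * 5103 * (31.7 - 21.7) = 229635.00 BTU/hr

229635.00 BTU/hr


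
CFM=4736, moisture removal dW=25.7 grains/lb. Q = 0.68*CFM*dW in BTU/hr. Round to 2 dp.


Q = 0.68 * 4736 * 25.7 = 82766.34 BTU/hr

82766.34 BTU/hr


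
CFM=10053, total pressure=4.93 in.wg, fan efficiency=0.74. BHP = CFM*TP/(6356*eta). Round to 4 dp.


BHP = 10053 * 4.93 / (6356 * 0.74) = 10.5372 hp

10.5372 hp


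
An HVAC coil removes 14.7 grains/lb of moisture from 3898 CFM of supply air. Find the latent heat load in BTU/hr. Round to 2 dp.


Q = 0.68 * 3898 * 14.7 = 38964.41 BTU/hr

38964.41 BTU/hr


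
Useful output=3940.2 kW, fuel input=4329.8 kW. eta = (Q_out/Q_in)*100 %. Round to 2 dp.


eta = (3940.2/4329.8)*100 = 91.00 %

91.00 %


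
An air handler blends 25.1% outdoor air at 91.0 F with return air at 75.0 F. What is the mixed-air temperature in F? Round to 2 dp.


T_mix = 75.0 + (25.1/100)*(91.0-75.0) = 79.02 F

79.02 F


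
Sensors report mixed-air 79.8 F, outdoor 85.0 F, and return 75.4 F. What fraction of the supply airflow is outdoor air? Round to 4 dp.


frac = (79.8 - 75.4) / (85.0 - 75.4) = 0.4583

0.4583


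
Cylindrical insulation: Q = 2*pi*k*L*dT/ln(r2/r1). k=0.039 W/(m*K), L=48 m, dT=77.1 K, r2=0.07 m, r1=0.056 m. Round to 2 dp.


Q = 2*pi*0.039*48*77.1/ln(0.07/0.056) = 4064.02 W

4064.02 W


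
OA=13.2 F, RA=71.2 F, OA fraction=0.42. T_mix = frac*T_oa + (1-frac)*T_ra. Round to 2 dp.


T_mix = 0.42*13.2 + 0.58*71.2 = 46.84 F

46.84 F


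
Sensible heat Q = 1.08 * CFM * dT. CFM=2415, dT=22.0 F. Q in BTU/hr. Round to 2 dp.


Q = 1.08 * 2415 * 22.0 = 57380.40 BTU/hr

57380.40 BTU/hr


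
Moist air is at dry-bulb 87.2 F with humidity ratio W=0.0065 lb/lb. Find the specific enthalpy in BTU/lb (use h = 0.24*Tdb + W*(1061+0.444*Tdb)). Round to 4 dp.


h = 0.24*87.2 + 0.0065*(1061+0.444*87.2) = 28.0762 BTU/lb

28.0762 BTU/lb


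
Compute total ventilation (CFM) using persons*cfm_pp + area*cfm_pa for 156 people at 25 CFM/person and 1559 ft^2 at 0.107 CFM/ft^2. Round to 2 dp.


Total = 156*25 + 1559*0.107 = 4066.81 CFM

4066.81 CFM


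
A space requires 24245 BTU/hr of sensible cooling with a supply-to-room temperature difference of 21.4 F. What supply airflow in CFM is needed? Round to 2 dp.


CFM = 24245 / (1.08 * 21.4) = 1049.02

1049.02 CFM


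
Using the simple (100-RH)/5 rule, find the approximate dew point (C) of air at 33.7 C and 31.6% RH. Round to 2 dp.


Td = 33.7 - (100-31.6)/5 = 20.02 C

20.02 C


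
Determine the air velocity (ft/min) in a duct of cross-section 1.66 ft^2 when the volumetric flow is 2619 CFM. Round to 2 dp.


V = 2619 / 1.66 = 1577.71 ft/min

1577.71 ft/min


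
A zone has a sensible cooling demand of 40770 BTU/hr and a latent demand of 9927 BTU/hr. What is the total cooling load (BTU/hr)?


Qt = 40770 + 9927 = 50697 BTU/hr

50697 BTU/hr


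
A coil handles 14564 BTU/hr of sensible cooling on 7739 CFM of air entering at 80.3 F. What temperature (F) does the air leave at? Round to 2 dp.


dT = 14564/(1.08*7739) = 1.7425
T_leave = 80.3 - 1.7425 = 78.56 F

78.56 F


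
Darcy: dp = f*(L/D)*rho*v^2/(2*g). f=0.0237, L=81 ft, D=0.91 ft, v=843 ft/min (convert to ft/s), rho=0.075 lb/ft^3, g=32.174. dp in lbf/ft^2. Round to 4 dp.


v_fps = 843/60 = 14.05 ft/s
dp = 0.0237*(81/0.91)*0.075*14.05^2/(2*32.174) = 0.4854 lbf/ft^2

0.4854 lbf/ft^2


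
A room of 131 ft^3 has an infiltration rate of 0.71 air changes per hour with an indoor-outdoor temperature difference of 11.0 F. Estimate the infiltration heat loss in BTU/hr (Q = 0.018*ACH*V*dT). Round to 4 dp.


Q = 0.018 * 0.71 * 131 * 11.0 = 18.4160 BTU/hr

18.4160 BTU/hr


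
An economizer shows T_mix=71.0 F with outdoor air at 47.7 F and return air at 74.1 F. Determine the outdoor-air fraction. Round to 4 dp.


frac = (71.0 - 74.1) / (47.7 - 74.1) = 0.1174

0.1174


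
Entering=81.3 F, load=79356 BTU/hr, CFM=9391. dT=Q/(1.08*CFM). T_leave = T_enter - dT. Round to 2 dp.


dT = 79356/(1.08*9391) = 7.8243
T_leave = 81.3 - 7.8243 = 73.48 F

73.48 F


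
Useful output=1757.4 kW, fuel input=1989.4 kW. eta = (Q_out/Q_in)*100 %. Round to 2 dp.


eta = (1757.4/1989.4)*100 = 88.34 %

88.34 %


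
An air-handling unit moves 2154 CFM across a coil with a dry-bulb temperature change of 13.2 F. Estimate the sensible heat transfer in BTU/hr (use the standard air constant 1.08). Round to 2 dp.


Q = 1.08 * 2154 * 13.2 = 30707.42 BTU/hr

30707.42 BTU/hr


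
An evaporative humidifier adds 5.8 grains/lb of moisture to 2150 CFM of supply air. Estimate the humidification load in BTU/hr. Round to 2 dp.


Q = 0.68 * 2150 * 5.8 = 8479.60 BTU/hr

8479.60 BTU/hr


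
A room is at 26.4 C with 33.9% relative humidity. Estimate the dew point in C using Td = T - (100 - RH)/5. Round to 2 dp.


Td = 26.4 - (100-33.9)/5 = 13.18 C

13.18 C


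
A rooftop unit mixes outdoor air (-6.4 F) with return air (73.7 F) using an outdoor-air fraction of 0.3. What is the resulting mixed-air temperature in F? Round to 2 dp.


T_mix = 0.3*(-6.4) + 0.7*73.7 = 49.67 F

49.67 F


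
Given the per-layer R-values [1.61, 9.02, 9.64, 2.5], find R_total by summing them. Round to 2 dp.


R_total = 1.61 + 9.02 + 9.64 + 2.5 = 22.77

22.77


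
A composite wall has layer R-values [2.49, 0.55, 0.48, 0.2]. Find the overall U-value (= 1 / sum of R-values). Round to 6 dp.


R_total = 2.49 + 0.55 + 0.48 + 0.2 = 3.72
U = 1/3.72 = 0.268817

0.268817


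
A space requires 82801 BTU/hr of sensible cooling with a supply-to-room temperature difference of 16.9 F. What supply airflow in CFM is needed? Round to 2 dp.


CFM = 82801 / (1.08 * 16.9) = 4536.54

4536.54 CFM


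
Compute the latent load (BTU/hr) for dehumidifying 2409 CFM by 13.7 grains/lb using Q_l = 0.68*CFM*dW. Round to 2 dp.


Q = 0.68 * 2409 * 13.7 = 22442.24 BTU/hr

22442.24 BTU/hr


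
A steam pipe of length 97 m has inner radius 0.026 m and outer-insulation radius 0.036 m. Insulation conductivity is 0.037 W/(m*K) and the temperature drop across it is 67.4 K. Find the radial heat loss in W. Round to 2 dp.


Q = 2*pi*0.037*97*67.4/ln(0.036/0.026) = 4670.53 W

4670.53 W


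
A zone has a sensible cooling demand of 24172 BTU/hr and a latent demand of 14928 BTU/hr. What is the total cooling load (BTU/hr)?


Qt = 24172 + 14928 = 39100 BTU/hr

39100 BTU/hr


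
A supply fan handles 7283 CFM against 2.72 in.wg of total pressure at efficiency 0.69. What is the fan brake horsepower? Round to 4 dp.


BHP = 7283 * 2.72 / (6356 * 0.69) = 4.5170 hp

4.5170 hp


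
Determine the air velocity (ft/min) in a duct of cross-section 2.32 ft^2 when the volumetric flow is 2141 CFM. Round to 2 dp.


V = 2141 / 2.32 = 922.84 ft/min

922.84 ft/min


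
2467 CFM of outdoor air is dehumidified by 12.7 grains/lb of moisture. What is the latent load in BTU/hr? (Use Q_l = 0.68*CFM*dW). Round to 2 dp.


Q = 0.68 * 2467 * 12.7 = 21305.01 BTU/hr

21305.01 BTU/hr


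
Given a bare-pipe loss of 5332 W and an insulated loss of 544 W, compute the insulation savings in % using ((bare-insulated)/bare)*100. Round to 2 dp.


Savings = ((5332-544)/5332)*100 = 89.80 %

89.80 %


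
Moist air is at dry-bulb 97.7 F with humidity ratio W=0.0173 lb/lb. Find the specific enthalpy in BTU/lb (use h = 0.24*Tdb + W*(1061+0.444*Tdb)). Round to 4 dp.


h = 0.24*97.7 + 0.0173*(1061+0.444*97.7) = 42.5538 BTU/lb

42.5538 BTU/lb


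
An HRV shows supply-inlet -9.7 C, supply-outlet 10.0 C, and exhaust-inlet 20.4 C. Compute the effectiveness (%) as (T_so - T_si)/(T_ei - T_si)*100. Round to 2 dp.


eff = (10.0-(-9.7))/(20.4-(-9.7))*100 = 65.45 %

65.45 %


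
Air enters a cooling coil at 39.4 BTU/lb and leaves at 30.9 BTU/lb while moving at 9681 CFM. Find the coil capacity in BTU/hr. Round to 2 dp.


Q = 4.5 * 9681 * (39.4 - 30.9) = 370298.25 BTU/hr

370298.25 BTU/hr


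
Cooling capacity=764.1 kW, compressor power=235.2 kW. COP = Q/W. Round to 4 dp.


COP = 764.1 / 235.2 = 3.2487

3.2487


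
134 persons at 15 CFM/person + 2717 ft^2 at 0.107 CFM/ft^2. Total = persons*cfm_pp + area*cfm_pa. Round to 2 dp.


Total = 134*15 + 2717*0.107 = 2300.72 CFM

2300.72 CFM


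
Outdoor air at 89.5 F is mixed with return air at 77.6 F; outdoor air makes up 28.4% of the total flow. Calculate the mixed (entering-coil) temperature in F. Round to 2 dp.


T_mix = 77.6 + (28.4/100)*(89.5-77.6) = 80.98 F

80.98 F


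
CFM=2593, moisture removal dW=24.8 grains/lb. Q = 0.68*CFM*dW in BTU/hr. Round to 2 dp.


Q = 0.68 * 2593 * 24.8 = 43728.35 BTU/hr

43728.35 BTU/hr


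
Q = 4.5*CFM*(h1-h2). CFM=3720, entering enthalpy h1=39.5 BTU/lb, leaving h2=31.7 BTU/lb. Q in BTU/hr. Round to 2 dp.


Q = 4.5 * 3720 * (39.5 - 31.7) = 130572.00 BTU/hr

130572.00 BTU/hr


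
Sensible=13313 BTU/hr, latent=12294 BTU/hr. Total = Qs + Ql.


Qt = 13313 + 12294 = 25607 BTU/hr

25607 BTU/hr


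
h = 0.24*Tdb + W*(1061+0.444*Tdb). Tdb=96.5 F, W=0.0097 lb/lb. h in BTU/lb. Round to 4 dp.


h = 0.24*96.5 + 0.0097*(1061+0.444*96.5) = 33.8673 BTU/lb

33.8673 BTU/lb


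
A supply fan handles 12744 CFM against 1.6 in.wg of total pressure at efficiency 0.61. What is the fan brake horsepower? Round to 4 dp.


BHP = 12744 * 1.6 / (6356 * 0.61) = 5.2591 hp

5.2591 hp


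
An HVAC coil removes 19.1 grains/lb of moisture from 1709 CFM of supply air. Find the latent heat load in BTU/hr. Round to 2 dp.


Q = 0.68 * 1709 * 19.1 = 22196.49 BTU/hr

22196.49 BTU/hr


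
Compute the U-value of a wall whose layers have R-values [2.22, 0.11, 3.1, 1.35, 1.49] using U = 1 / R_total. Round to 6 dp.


R_total = 2.22 + 0.11 + 3.1 + 1.35 + 1.49 = 8.27
U = 1/8.27 = 0.120919

0.120919


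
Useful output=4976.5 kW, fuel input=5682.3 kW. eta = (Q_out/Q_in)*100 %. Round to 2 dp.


eta = (4976.5/5682.3)*100 = 87.58 %

87.58 %


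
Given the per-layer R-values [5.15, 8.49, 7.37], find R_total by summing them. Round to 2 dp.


R_total = 5.15 + 8.49 + 7.37 = 21.01

21.01


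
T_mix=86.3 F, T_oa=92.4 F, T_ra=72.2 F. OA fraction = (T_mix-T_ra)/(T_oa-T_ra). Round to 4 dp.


frac = (86.3 - 72.2) / (92.4 - 72.2) = 0.6980

0.6980


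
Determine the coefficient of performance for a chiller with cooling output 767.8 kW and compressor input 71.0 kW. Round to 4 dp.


COP = 767.8 / 71.0 = 10.8141

10.8141


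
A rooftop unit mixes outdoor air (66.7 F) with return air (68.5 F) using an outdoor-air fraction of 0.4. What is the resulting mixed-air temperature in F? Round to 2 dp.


T_mix = 0.4*66.7 + 0.6*68.5 = 67.78 F

67.78 F


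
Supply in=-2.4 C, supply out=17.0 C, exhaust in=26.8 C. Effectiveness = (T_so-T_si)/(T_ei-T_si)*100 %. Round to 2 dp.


eff = (17.0-(-2.4))/(26.8-(-2.4))*100 = 66.44 %

66.44 %


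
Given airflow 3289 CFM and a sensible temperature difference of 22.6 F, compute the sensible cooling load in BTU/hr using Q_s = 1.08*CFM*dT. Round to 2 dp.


Q = 1.08 * 3289 * 22.6 = 80277.91 BTU/hr

80277.91 BTU/hr


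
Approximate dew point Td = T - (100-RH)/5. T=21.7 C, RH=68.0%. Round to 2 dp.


Td = 21.7 - (100-68.0)/5 = 15.30 C

15.30 C


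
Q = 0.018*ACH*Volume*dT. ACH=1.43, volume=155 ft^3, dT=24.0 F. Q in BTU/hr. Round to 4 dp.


Q = 0.018 * 1.43 * 155 * 24.0 = 95.7528 BTU/hr

95.7528 BTU/hr


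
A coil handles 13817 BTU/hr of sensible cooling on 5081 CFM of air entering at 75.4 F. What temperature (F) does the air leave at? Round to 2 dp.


dT = 13817/(1.08*5081) = 2.5179
T_leave = 75.4 - 2.5179 = 72.88 F

72.88 F


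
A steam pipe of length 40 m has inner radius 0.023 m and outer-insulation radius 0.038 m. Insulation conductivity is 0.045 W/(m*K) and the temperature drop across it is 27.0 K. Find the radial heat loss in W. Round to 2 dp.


Q = 2*pi*0.045*40*27.0/ln(0.038/0.023) = 608.18 W

608.18 W


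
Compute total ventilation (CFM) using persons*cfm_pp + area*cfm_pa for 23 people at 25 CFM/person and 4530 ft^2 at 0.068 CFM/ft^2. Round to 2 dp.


Total = 23*25 + 4530*0.068 = 883.04 CFM

883.04 CFM


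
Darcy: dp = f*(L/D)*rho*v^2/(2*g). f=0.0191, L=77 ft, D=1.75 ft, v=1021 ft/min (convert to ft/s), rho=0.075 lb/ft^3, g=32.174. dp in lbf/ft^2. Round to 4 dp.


v_fps = 1021/60 = 17.0167 ft/s
dp = 0.0191*(77/1.75)*0.075*17.0167^2/(2*32.174) = 0.2836 lbf/ft^2

0.2836 lbf/ft^2


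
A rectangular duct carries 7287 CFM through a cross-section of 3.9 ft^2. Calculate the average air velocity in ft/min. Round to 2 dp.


V = 7287 / 3.9 = 1868.46 ft/min

1868.46 ft/min


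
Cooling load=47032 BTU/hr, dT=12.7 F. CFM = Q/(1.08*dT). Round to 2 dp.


CFM = 47032 / (1.08 * 12.7) = 3428.99

3428.99 CFM


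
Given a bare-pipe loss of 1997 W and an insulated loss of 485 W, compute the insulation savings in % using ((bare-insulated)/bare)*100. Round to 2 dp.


Savings = ((1997-485)/1997)*100 = 75.71 %

75.71 %


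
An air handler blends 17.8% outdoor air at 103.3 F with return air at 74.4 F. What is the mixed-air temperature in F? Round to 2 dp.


T_mix = 74.4 + (17.8/100)*(103.3-74.4) = 79.54 F

79.54 F


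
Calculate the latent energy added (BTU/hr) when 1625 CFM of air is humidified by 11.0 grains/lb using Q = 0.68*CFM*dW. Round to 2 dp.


Q = 0.68 * 1625 * 11.0 = 12155.00 BTU/hr

12155.00 BTU/hr


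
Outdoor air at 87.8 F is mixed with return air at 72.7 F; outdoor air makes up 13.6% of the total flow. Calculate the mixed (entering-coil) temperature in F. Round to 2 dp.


T_mix = 72.7 + (13.6/100)*(87.8-72.7) = 74.75 F

74.75 F


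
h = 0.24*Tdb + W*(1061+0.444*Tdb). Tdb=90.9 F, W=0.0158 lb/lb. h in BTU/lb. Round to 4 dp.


h = 0.24*90.9 + 0.0158*(1061+0.444*90.9) = 39.2175 BTU/lb

39.2175 BTU/lb


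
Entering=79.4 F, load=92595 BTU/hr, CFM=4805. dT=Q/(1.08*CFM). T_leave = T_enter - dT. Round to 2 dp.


dT = 92595/(1.08*4805) = 17.8431
T_leave = 79.4 - 17.8431 = 61.56 F

61.56 F


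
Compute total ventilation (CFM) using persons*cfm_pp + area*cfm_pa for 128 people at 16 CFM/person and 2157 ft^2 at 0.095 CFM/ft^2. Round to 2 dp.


Total = 128*16 + 2157*0.095 = 2252.92 CFM

2252.92 CFM


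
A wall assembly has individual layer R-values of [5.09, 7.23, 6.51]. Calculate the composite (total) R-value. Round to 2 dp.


R_total = 5.09 + 7.23 + 6.51 = 18.83

18.83


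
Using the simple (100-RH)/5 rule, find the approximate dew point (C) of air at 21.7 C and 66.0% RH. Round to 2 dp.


Td = 21.7 - (100-66.0)/5 = 14.90 C

14.90 C


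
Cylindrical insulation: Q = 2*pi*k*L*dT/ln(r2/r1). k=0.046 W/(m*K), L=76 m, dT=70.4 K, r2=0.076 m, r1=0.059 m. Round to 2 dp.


Q = 2*pi*0.046*76*70.4/ln(0.076/0.059) = 6107.55 W

6107.55 W


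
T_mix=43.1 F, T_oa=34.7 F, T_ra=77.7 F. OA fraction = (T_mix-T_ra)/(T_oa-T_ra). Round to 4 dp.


frac = (43.1 - 77.7) / (34.7 - 77.7) = 0.8047

0.8047


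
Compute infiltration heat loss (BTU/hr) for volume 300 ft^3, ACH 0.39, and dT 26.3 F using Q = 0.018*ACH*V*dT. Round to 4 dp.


Q = 0.018 * 0.39 * 300 * 26.3 = 55.3878 BTU/hr

55.3878 BTU/hr


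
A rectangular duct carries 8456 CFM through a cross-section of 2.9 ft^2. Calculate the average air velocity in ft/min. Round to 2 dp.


V = 8456 / 2.9 = 2915.86 ft/min

2915.86 ft/min


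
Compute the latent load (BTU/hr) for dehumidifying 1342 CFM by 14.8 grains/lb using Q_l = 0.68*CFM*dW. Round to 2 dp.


Q = 0.68 * 1342 * 14.8 = 13505.89 BTU/hr

13505.89 BTU/hr


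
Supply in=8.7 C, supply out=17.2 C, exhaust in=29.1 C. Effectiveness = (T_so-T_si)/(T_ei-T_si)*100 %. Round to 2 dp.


eff = (17.2-8.7)/(29.1-8.7)*100 = 41.67 %

41.67 %


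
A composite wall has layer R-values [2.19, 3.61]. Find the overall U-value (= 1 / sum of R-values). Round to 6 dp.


R_total = 2.19 + 3.61 = 5.80
U = 1/5.80 = 0.172414

0.172414


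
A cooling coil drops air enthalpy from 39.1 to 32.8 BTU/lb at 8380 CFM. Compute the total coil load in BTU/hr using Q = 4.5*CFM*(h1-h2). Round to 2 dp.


Q = 4.5 * 8380 * (39.1 - 32.8) = 237573.00 BTU/hr

237573.00 BTU/hr


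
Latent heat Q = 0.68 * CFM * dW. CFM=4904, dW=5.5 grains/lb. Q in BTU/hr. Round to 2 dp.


Q = 0.68 * 4904 * 5.5 = 18340.96 BTU/hr

18340.96 BTU/hr


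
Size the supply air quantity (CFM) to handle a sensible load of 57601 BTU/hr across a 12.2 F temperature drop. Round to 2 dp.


CFM = 57601 / (1.08 * 12.2) = 4371.66

4371.66 CFM


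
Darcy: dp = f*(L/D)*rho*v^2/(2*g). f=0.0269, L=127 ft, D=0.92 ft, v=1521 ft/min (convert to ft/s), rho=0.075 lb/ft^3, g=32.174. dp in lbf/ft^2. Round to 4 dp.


v_fps = 1521/60 = 25.35 ft/s
dp = 0.0269*(127/0.92)*0.075*25.35^2/(2*32.174) = 2.7813 lbf/ft^2

2.7813 lbf/ft^2


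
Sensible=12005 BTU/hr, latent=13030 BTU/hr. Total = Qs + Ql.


Qt = 12005 + 13030 = 25035 BTU/hr

25035 BTU/hr


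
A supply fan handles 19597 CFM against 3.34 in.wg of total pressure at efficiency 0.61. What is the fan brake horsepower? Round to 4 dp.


BHP = 19597 * 3.34 / (6356 * 0.61) = 16.8819 hp

16.8819 hp


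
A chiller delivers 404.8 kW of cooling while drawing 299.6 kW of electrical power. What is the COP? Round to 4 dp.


COP = 404.8 / 299.6 = 1.3511

1.3511


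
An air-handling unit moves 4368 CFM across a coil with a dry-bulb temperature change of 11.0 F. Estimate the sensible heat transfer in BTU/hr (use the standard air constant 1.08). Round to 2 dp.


Q = 1.08 * 4368 * 11.0 = 51891.84 BTU/hr

51891.84 BTU/hr


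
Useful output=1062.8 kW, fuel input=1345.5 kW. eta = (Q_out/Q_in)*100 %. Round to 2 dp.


eta = (1062.8/1345.5)*100 = 78.99 %

78.99 %


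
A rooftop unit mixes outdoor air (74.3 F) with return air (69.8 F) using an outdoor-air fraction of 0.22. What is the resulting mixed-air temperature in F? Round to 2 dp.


T_mix = 0.22*74.3 + 0.78*69.8 = 70.79 F

70.79 F


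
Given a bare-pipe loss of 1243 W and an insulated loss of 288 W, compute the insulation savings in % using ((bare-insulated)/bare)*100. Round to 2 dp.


Savings = ((1243-288)/1243)*100 = 76.83 %

76.83 %


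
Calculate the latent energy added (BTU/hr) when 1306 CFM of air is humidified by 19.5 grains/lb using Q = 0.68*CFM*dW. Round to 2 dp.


Q = 0.68 * 1306 * 19.5 = 17317.56 BTU/hr

17317.56 BTU/hr


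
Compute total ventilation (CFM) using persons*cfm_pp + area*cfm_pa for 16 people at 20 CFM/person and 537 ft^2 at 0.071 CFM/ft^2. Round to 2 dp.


Total = 16*20 + 537*0.071 = 358.13 CFM

358.13 CFM


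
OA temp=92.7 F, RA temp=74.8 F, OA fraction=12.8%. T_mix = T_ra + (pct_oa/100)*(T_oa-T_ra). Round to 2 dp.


T_mix = 74.8 + (12.8/100)*(92.7-74.8) = 77.09 F

77.09 F


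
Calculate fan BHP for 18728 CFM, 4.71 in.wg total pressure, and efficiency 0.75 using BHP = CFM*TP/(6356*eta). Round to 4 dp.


BHP = 18728 * 4.71 / (6356 * 0.75) = 18.5041 hp

18.5041 hp


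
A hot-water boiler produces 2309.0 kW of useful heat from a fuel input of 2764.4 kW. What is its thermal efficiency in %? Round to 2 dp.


eta = (2309.0/2764.4)*100 = 83.53 %

83.53 %


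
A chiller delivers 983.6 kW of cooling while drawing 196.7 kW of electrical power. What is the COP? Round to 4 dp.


COP = 983.6 / 196.7 = 5.0005

5.0005


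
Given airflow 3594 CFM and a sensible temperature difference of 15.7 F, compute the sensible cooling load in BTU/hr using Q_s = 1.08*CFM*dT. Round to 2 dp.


Q = 1.08 * 3594 * 15.7 = 60939.86 BTU/hr

60939.86 BTU/hr


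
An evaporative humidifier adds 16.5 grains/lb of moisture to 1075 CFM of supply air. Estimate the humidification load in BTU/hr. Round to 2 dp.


Q = 0.68 * 1075 * 16.5 = 12061.50 BTU/hr

12061.50 BTU/hr


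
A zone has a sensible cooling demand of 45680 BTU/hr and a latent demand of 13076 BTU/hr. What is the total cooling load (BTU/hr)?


Qt = 45680 + 13076 = 58756 BTU/hr

58756 BTU/hr


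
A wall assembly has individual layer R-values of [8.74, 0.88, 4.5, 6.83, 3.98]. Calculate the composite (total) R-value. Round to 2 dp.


R_total = 8.74 + 0.88 + 4.5 + 6.83 + 3.98 = 24.93

24.93


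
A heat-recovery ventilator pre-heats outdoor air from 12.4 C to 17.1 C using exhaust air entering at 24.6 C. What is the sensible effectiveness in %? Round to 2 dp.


eff = (17.1-12.4)/(24.6-12.4)*100 = 38.52 %

38.52 %


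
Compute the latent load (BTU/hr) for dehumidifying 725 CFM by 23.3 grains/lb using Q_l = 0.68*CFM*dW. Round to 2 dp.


Q = 0.68 * 725 * 23.3 = 11486.90 BTU/hr

11486.90 BTU/hr


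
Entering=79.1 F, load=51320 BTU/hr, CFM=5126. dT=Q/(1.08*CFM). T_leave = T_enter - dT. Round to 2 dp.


dT = 51320/(1.08*5126) = 9.2701
T_leave = 79.1 - 9.2701 = 69.83 F

69.83 F


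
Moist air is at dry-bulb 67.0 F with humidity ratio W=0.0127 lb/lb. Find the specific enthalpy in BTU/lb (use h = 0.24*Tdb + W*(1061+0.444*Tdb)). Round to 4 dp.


h = 0.24*67.0 + 0.0127*(1061+0.444*67.0) = 29.9325 BTU/lb

29.9325 BTU/lb


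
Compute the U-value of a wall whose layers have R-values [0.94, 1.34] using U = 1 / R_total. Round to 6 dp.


R_total = 0.94 + 1.34 = 2.28
U = 1/2.28 = 0.438596

0.438596


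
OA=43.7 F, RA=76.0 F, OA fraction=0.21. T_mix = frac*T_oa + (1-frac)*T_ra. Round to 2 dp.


T_mix = 0.21*43.7 + 0.79*76.0 = 69.22 F

69.22 F


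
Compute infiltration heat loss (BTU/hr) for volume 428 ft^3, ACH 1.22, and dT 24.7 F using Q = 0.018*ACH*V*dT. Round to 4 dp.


Q = 0.018 * 1.22 * 428 * 24.7 = 232.1523 BTU/hr

232.1523 BTU/hr


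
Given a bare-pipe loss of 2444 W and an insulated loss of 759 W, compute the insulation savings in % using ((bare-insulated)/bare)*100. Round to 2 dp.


Savings = ((2444-759)/2444)*100 = 68.94 %

68.94 %


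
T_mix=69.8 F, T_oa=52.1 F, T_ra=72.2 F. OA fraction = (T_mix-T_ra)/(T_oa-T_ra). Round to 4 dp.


frac = (69.8 - 72.2) / (52.1 - 72.2) = 0.1194

0.1194


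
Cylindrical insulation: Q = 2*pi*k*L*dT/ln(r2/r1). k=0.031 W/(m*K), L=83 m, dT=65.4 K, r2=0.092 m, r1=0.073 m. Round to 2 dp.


Q = 2*pi*0.031*83*65.4/ln(0.092/0.073) = 4570.54 W

4570.54 W


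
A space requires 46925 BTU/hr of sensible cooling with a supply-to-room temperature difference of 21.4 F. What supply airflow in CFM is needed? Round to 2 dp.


CFM = 46925 / (1.08 * 21.4) = 2030.33

2030.33 CFM


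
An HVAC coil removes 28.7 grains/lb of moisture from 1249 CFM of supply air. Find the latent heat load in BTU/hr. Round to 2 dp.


Q = 0.68 * 1249 * 28.7 = 24375.48 BTU/hr

24375.48 BTU/hr


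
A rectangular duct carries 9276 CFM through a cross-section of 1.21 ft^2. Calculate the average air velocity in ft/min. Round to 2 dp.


V = 9276 / 1.21 = 7666.12 ft/min

7666.12 ft/min


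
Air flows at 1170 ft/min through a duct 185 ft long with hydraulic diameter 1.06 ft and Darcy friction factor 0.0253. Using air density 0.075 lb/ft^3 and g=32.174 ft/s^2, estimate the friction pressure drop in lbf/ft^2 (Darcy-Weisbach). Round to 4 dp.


v_fps = 1170/60 = 19.5 ft/s
dp = 0.0253*(185/1.06)*0.075*19.5^2/(2*32.174) = 1.9570 lbf/ft^2

1.9570 lbf/ft^2


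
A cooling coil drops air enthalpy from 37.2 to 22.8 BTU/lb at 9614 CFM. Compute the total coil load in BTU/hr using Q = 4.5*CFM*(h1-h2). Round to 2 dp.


Q = 4.5 * 9614 * (37.2 - 22.8) = 622987.20 BTU/hr

622987.20 BTU/hr


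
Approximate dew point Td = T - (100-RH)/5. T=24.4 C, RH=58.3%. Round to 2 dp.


Td = 24.4 - (100-58.3)/5 = 16.06 C

16.06 C


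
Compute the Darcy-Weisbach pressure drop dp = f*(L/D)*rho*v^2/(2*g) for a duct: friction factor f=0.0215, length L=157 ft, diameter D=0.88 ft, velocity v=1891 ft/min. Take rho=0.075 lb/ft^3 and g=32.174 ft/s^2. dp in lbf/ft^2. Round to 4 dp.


v_fps = 1891/60 = 31.5167 ft/s
dp = 0.0215*(157/0.88)*0.075*31.5167^2/(2*32.174) = 4.4408 lbf/ft^2

4.4408 lbf/ft^2


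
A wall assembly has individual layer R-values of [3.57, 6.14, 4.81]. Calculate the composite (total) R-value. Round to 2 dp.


R_total = 3.57 + 6.14 + 4.81 = 14.52

14.52


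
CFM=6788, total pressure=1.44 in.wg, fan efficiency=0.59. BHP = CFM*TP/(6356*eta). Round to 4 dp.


BHP = 6788 * 1.44 / (6356 * 0.59) = 2.6066 hp

2.6066 hp


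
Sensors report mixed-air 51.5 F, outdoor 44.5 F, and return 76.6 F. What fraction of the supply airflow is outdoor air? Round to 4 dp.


frac = (51.5 - 76.6) / (44.5 - 76.6) = 0.7819

0.7819


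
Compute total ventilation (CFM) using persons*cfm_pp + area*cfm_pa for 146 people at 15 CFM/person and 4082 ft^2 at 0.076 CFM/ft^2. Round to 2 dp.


Total = 146*15 + 4082*0.076 = 2500.23 CFM

2500.23 CFM


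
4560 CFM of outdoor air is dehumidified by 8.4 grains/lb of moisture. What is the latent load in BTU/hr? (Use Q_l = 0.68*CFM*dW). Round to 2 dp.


Q = 0.68 * 4560 * 8.4 = 26046.72 BTU/hr

26046.72 BTU/hr


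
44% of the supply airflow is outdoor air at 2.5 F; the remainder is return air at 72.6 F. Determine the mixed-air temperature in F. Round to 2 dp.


T_mix = 0.44*2.5 + 0.56*72.6 = 41.76 F

41.76 F


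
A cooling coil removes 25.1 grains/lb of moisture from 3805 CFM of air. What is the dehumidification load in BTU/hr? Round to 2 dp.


Q = 0.68 * 3805 * 25.1 = 64943.74 BTU/hr

64943.74 BTU/hr


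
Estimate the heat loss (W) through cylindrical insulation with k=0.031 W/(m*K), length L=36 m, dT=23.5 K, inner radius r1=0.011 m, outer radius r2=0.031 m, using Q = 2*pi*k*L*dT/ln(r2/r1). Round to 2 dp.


Q = 2*pi*0.031*36*23.5/ln(0.031/0.011) = 159.04 W

159.04 W


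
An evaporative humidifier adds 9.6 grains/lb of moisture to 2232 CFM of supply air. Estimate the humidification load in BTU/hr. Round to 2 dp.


Q = 0.68 * 2232 * 9.6 = 14570.50 BTU/hr

14570.50 BTU/hr


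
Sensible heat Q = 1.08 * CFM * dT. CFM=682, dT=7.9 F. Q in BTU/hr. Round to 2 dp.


Q = 1.08 * 682 * 7.9 = 5818.82 BTU/hr

5818.82 BTU/hr


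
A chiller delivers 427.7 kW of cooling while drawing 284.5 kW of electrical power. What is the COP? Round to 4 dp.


COP = 427.7 / 284.5 = 1.5033

1.5033


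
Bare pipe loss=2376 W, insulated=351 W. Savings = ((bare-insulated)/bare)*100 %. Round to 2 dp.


Savings = ((2376-351)/2376)*100 = 85.23 %

85.23 %


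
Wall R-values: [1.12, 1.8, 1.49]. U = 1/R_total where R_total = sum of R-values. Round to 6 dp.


R_total = 1.12 + 1.8 + 1.49 = 4.41
U = 1/4.41 = 0.226757

0.226757


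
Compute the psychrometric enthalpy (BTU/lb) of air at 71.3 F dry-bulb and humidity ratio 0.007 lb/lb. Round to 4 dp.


h = 0.24*71.3 + 0.007*(1061+0.444*71.3) = 24.7606 BTU/lb

24.7606 BTU/lb


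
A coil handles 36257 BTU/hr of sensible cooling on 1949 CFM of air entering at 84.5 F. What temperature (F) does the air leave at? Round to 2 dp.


dT = 36257/(1.08*1949) = 17.2249
T_leave = 84.5 - 17.2249 = 67.28 F

67.28 F


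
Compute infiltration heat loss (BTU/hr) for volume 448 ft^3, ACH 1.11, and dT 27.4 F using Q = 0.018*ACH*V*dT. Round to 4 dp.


Q = 0.018 * 1.11 * 448 * 27.4 = 245.2585 BTU/hr

245.2585 BTU/hr


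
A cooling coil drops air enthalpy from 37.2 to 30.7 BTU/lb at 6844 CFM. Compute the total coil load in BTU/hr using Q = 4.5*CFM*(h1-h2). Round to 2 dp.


Q = 4.5 * 6844 * (37.2 - 30.7) = 200187.00 BTU/hr

200187.00 BTU/hr


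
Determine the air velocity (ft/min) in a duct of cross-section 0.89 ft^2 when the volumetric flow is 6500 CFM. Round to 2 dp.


V = 6500 / 0.89 = 7303.37 ft/min

7303.37 ft/min


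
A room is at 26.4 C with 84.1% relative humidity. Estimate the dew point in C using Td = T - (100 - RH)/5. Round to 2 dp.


Td = 26.4 - (100-84.1)/5 = 23.22 C

23.22 C


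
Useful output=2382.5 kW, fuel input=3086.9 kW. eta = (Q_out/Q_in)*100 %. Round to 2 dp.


eta = (2382.5/3086.9)*100 = 77.18 %

77.18 %


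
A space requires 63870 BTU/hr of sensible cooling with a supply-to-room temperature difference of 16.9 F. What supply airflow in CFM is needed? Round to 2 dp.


CFM = 63870 / (1.08 * 16.9) = 3499.34

3499.34 CFM


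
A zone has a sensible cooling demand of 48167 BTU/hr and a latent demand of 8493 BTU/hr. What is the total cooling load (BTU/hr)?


Qt = 48167 + 8493 = 56660 BTU/hr

56660 BTU/hr


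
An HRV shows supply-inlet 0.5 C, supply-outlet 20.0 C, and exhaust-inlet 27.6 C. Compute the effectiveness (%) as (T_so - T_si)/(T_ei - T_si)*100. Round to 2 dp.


eff = (20.0-0.5)/(27.6-0.5)*100 = 71.96 %

71.96 %


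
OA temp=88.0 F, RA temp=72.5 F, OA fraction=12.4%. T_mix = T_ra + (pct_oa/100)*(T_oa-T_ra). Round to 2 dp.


T_mix = 72.5 + (12.4/100)*(88.0-72.5) = 74.42 F

74.42 F


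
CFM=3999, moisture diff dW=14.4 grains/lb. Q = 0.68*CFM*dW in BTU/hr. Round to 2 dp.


Q = 0.68 * 3999 * 14.4 = 39158.21 BTU/hr

39158.21 BTU/hr


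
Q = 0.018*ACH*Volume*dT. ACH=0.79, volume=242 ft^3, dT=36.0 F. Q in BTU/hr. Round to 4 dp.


Q = 0.018 * 0.79 * 242 * 36.0 = 123.8846 BTU/hr

123.8846 BTU/hr


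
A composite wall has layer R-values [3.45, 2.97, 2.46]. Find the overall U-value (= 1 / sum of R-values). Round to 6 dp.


R_total = 3.45 + 2.97 + 2.46 = 8.88
U = 1/8.88 = 0.112613

0.112613


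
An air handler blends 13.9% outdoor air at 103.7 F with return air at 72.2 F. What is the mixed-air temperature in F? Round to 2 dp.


T_mix = 72.2 + (13.9/100)*(103.7-72.2) = 76.58 F

76.58 F


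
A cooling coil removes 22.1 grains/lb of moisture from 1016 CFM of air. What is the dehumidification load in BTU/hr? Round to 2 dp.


Q = 0.68 * 1016 * 22.1 = 15268.45 BTU/hr

15268.45 BTU/hr


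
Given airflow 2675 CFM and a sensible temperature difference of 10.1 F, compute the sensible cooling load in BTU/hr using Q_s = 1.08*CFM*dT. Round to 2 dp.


Q = 1.08 * 2675 * 10.1 = 29178.90 BTU/hr

29178.90 BTU/hr


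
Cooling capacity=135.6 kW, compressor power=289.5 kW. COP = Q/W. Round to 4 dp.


COP = 135.6 / 289.5 = 0.4684

0.4684


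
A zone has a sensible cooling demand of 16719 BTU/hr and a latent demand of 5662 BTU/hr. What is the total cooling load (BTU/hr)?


Qt = 16719 + 5662 = 22381 BTU/hr

22381 BTU/hr


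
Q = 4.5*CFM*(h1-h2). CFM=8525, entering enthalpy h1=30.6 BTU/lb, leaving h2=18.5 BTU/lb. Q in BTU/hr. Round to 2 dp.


Q = 4.5 * 8525 * (30.6 - 18.5) = 464186.25 BTU/hr

464186.25 BTU/hr


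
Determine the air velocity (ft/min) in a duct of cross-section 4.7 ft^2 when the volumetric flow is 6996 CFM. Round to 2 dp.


V = 6996 / 4.7 = 1488.51 ft/min

1488.51 ft/min


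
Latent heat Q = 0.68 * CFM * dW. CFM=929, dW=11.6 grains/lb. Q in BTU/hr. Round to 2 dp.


Q = 0.68 * 929 * 11.6 = 7327.95 BTU/hr

7327.95 BTU/hr


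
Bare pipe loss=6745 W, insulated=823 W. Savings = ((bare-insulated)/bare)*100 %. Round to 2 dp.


Savings = ((6745-823)/6745)*100 = 87.80 %

87.80 %


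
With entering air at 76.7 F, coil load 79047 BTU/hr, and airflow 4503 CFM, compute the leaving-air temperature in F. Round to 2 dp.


dT = 79047/(1.08*4503) = 16.2540
T_leave = 76.7 - 16.2540 = 60.45 F

60.45 F


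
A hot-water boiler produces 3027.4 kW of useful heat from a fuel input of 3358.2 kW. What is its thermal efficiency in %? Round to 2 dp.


eta = (3027.4/3358.2)*100 = 90.15 %

90.15 %


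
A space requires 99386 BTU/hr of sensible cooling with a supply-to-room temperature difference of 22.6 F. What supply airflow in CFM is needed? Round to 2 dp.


CFM = 99386 / (1.08 * 22.6) = 4071.86

4071.86 CFM


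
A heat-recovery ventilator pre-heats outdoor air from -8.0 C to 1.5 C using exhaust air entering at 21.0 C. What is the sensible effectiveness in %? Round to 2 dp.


eff = (1.5-(-8.0))/(21.0-(-8.0))*100 = 32.76 %

32.76 %


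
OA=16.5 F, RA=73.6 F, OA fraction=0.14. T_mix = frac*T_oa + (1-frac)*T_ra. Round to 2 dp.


T_mix = 0.14*16.5 + 0.86*73.6 = 65.61 F

65.61 F


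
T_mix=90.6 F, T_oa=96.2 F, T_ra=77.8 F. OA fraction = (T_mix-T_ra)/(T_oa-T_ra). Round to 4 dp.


frac = (90.6 - 77.8) / (96.2 - 77.8) = 0.6957

0.6957


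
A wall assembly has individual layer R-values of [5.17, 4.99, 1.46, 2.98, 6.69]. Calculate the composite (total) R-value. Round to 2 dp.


R_total = 5.17 + 4.99 + 1.46 + 2.98 + 6.69 = 21.29

21.29


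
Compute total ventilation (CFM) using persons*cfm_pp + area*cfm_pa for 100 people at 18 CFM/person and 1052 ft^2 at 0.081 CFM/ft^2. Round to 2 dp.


Total = 100*18 + 1052*0.081 = 1885.21 CFM

1885.21 CFM


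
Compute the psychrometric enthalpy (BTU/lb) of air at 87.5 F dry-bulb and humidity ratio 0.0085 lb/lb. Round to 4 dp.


h = 0.24*87.5 + 0.0085*(1061+0.444*87.5) = 30.3487 BTU/lb

30.3487 BTU/lb


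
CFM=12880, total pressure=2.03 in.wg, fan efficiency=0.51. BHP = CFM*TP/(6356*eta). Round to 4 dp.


BHP = 12880 * 2.03 / (6356 * 0.51) = 8.0660 hp

8.0660 hp


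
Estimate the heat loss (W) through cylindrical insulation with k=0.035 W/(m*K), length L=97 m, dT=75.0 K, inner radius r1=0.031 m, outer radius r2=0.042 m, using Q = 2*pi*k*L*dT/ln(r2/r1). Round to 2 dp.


Q = 2*pi*0.035*97*75.0/ln(0.042/0.031) = 5268.19 W

5268.19 W


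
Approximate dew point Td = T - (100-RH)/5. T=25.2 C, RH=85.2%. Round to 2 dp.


Td = 25.2 - (100-85.2)/5 = 22.24 C

22.24 C


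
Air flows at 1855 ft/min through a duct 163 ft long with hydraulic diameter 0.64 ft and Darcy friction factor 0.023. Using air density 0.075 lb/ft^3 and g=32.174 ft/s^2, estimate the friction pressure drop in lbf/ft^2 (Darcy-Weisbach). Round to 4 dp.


v_fps = 1855/60 = 30.9167 ft/s
dp = 0.023*(163/0.64)*0.075*30.9167^2/(2*32.174) = 6.5260 lbf/ft^2

6.5260 lbf/ft^2


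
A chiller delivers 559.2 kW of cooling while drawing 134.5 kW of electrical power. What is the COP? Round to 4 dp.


COP = 559.2 / 134.5 = 4.1576

4.1576


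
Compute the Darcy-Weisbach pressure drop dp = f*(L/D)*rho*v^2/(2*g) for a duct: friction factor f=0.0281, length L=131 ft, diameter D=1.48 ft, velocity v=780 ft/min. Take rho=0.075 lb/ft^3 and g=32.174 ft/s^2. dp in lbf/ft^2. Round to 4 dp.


v_fps = 780/60 = 13.0 ft/s
dp = 0.0281*(131/1.48)*0.075*13.0^2/(2*32.174) = 0.4899 lbf/ft^2

0.4899 lbf/ft^2


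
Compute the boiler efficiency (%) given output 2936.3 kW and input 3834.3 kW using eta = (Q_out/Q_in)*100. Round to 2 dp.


eta = (2936.3/3834.3)*100 = 76.58 %

76.58 %


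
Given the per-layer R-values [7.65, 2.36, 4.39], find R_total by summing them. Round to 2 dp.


R_total = 7.65 + 2.36 + 4.39 = 14.40

14.40


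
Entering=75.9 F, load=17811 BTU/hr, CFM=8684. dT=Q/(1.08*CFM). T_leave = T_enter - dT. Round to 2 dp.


dT = 17811/(1.08*8684) = 1.8991
T_leave = 75.9 - 1.8991 = 74.00 F

74.00 F


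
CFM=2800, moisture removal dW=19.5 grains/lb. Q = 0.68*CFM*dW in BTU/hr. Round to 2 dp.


Q = 0.68 * 2800 * 19.5 = 37128.00 BTU/hr

37128.00 BTU/hr


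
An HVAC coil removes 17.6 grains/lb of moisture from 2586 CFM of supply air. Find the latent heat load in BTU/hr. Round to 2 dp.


Q = 0.68 * 2586 * 17.6 = 30949.25 BTU/hr

30949.25 BTU/hr


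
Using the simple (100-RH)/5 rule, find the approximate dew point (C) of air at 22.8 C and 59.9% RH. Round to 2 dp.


Td = 22.8 - (100-59.9)/5 = 14.78 C

14.78 C


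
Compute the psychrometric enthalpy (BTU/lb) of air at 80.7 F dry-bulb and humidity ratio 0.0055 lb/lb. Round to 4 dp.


h = 0.24*80.7 + 0.0055*(1061+0.444*80.7) = 25.4006 BTU/lb

25.4006 BTU/lb


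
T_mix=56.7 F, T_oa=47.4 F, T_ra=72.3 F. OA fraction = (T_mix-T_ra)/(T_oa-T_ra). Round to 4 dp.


frac = (56.7 - 72.3) / (47.4 - 72.3) = 0.6265

0.6265
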